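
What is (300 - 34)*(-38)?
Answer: -10108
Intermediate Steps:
(300 - 34)*(-38) = 266*(-38) = -10108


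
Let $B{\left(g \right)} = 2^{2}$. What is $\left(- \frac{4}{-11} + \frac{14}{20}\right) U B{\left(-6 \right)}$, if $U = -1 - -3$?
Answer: $\frac{468}{55} \approx 8.5091$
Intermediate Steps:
$B{\left(g \right)} = 4$
$U = 2$ ($U = -1 + 3 = 2$)
$\left(- \frac{4}{-11} + \frac{14}{20}\right) U B{\left(-6 \right)} = \left(- \frac{4}{-11} + \frac{14}{20}\right) 2 \cdot 4 = \left(\left(-4\right) \left(- \frac{1}{11}\right) + 14 \cdot \frac{1}{20}\right) 2 \cdot 4 = \left(\frac{4}{11} + \frac{7}{10}\right) 2 \cdot 4 = \frac{117}{110} \cdot 2 \cdot 4 = \frac{117}{55} \cdot 4 = \frac{468}{55}$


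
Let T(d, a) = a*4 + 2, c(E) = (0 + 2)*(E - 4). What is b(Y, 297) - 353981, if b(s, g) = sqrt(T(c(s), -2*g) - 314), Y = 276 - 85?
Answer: -353981 + 8*I*sqrt(42) ≈ -3.5398e+5 + 51.846*I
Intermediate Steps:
Y = 191
c(E) = -8 + 2*E (c(E) = 2*(-4 + E) = -8 + 2*E)
T(d, a) = 2 + 4*a (T(d, a) = 4*a + 2 = 2 + 4*a)
b(s, g) = sqrt(-312 - 8*g) (b(s, g) = sqrt((2 + 4*(-2*g)) - 314) = sqrt((2 - 8*g) - 314) = sqrt(-312 - 8*g))
b(Y, 297) - 353981 = 2*sqrt(-78 - 2*297) - 353981 = 2*sqrt(-78 - 594) - 353981 = 2*sqrt(-672) - 353981 = 2*(4*I*sqrt(42)) - 353981 = 8*I*sqrt(42) - 353981 = -353981 + 8*I*sqrt(42)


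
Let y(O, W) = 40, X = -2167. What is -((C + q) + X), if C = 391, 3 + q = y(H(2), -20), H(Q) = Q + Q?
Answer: 1739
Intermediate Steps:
H(Q) = 2*Q
q = 37 (q = -3 + 40 = 37)
-((C + q) + X) = -((391 + 37) - 2167) = -(428 - 2167) = -1*(-1739) = 1739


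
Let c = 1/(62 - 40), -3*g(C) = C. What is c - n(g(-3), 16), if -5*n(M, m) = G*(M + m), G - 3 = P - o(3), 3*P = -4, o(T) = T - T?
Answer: 377/66 ≈ 5.7121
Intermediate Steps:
g(C) = -C/3
o(T) = 0
P = -4/3 (P = (⅓)*(-4) = -4/3 ≈ -1.3333)
c = 1/22 ≈ 0.045455
G = 5/3 (G = 3 + (-4/3 - 1*0) = 3 + (-4/3 + 0) = 3 - 4/3 = 5/3 ≈ 1.6667)
n(M, m) = -M/3 - m/3 (n(M, m) = -(M + m)/3 = -(5*M/3 + 5*m/3)/5 = -M/3 - m/3)
c - n(g(-3), 16) = 1/22 - (-(-1)*(-3)/9 - ⅓*16) = 1/22 - (-⅓*1 - 16/3) = 1/22 - (-⅓ - 16/3) = 1/22 - 1*(-17/3) = 1/22 + 17/3 = 377/66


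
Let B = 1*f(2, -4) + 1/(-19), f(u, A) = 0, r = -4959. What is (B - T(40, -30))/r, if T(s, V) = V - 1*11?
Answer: -778/94221 ≈ -0.0082572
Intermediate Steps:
T(s, V) = -11 + V (T(s, V) = V - 11 = -11 + V)
B = -1/19 (B = 1*0 + 1/(-19) = 0 - 1/19 = -1/19 ≈ -0.052632)
(B - T(40, -30))/r = (-1/19 - (-11 - 30))/(-4959) = (-1/19 - 1*(-41))*(-1/4959) = (-1/19 + 41)*(-1/4959) = (778/19)*(-1/4959) = -778/94221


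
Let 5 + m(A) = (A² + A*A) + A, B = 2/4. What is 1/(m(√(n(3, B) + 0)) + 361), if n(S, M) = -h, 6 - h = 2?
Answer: 87/30277 - I/60554 ≈ 0.0028735 - 1.6514e-5*I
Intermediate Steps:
h = 4 (h = 6 - 1*2 = 6 - 2 = 4)
B = ½ (B = 2*(¼) = ½ ≈ 0.50000)
n(S, M) = -4 (n(S, M) = -1*4 = -4)
m(A) = -5 + A + 2*A² (m(A) = -5 + ((A² + A*A) + A) = -5 + ((A² + A²) + A) = -5 + (2*A² + A) = -5 + (A + 2*A²) = -5 + A + 2*A²)
1/(m(√(n(3, B) + 0)) + 361) = 1/((-5 + √(-4 + 0) + 2*(√(-4 + 0))²) + 361) = 1/((-5 + √(-4) + 2*(√(-4))²) + 361) = 1/((-5 + 2*I + 2*(2*I)²) + 361) = 1/((-5 + 2*I + 2*(-4)) + 361) = 1/((-5 + 2*I - 8) + 361) = 1/((-13 + 2*I) + 361) = 1/(348 + 2*I) = (348 - 2*I)/121108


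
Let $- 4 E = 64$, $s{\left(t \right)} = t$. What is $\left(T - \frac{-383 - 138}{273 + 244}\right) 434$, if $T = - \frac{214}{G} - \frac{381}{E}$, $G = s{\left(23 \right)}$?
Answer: $\frac{640582047}{95128} \approx 6733.9$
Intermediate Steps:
$G = 23$
$E = -16$ ($E = \left(- \frac{1}{4}\right) 64 = -16$)
$T = \frac{5339}{368}$ ($T = - \frac{214}{23} - \frac{381}{-16} = \left(-214\right) \frac{1}{23} - - \frac{381}{16} = - \frac{214}{23} + \frac{381}{16} = \frac{5339}{368} \approx 14.508$)
$\left(T - \frac{-383 - 138}{273 + 244}\right) 434 = \left(\frac{5339}{368} - \frac{-383 - 138}{273 + 244}\right) 434 = \left(\frac{5339}{368} - - \frac{521}{517}\right) 434 = \left(\frac{5339}{368} + \frac{521}{517}\right) 434 = \frac{2951991}{190256} \cdot 434 = \frac{640582047}{95128}$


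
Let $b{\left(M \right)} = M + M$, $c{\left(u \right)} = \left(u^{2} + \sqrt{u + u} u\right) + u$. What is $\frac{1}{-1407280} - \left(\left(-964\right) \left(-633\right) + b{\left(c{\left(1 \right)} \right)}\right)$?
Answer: $- \frac{858744772481}{1407280} - 2 \sqrt{2} \approx -6.1022 \cdot 10^{5}$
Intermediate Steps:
$c{\left(u \right)} = u + u^{2} + \sqrt{2} u^{\frac{3}{2}}$ ($c{\left(u \right)} = \left(u^{2} + \sqrt{2 u} u\right) + u = \left(u^{2} + \sqrt{2} \sqrt{u} u\right) + u = \left(u^{2} + \sqrt{2} u^{\frac{3}{2}}\right) + u = u + u^{2} + \sqrt{2} u^{\frac{3}{2}}$)
$b{\left(M \right)} = 2 M$
$\frac{1}{-1407280} - \left(\left(-964\right) \left(-633\right) + b{\left(c{\left(1 \right)} \right)}\right) = \frac{1}{-1407280} - \left(\left(-964\right) \left(-633\right) + 2 \left(1 + 1^{2} + \sqrt{2} \cdot 1^{\frac{3}{2}}\right)\right) = - \frac{1}{1407280} - \left(610212 + 2 \left(1 + 1 + \sqrt{2} \cdot 1\right)\right) = - \frac{1}{1407280} - \left(610212 + 2 \left(1 + 1 + \sqrt{2}\right)\right) = - \frac{1}{1407280} - \left(610212 + 2 \left(2 + \sqrt{2}\right)\right) = - \frac{1}{1407280} - \left(610212 + \left(4 + 2 \sqrt{2}\right)\right) = - \frac{1}{1407280} - \left(610216 + 2 \sqrt{2}\right) = - \frac{858744772481}{1407280} - 2 \sqrt{2}$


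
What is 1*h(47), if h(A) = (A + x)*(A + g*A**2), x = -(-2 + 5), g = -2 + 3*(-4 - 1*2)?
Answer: -1941852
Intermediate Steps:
g = -20 (g = -2 + 3*(-4 - 2) = -2 + 3*(-6) = -2 - 18 = -20)
x = -3 (x = -1*3 = -3)
h(A) = (-3 + A)*(A - 20*A**2) (h(A) = (A - 3)*(A - 20*A**2) = (-3 + A)*(A - 20*A**2))
1*h(47) = 1*(47*(-3 - 20*47**2 + 61*47)) = 1*(47*(-3 - 20*2209 + 2867)) = 1*(47*(-3 - 44180 + 2867)) = 1*(47*(-41316)) = 1*(-1941852) = -1941852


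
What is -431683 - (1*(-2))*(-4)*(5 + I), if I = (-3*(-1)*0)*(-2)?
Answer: -431723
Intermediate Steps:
I = 0 (I = (3*0)*(-2) = 0*(-2) = 0)
-431683 - (1*(-2))*(-4)*(5 + I) = -431683 - (1*(-2))*(-4)*(5 + 0) = -431683 - (-2*(-4))*5 = -431683 - 8*5 = -431683 - 1*40 = -431683 - 40 = -431723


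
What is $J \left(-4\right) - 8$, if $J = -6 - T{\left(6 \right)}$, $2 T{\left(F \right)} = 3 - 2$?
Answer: $18$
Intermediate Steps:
$T{\left(F \right)} = \frac{1}{2}$ ($T{\left(F \right)} = \frac{3 - 2}{2} = \frac{1}{2} \cdot 1 = \frac{1}{2}$)
$J = - \frac{13}{2}$ ($J = -6 - \frac{1}{2} = - \frac{13}{2} \approx -6.5$)
$J \left(-4\right) - 8 = \left(- \frac{13}{2}\right) \left(-4\right) - 8 = 26 - 8 = 18$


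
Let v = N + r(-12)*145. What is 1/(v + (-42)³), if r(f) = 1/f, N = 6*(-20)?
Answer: -12/890641 ≈ -1.3473e-5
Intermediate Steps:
N = -120
r(f) = 1/f
v = -1585/12 (v = -120 + 145/(-12) = -120 - 1/12*145 = -120 - 145/12 = -1585/12 ≈ -132.08)
1/(v + (-42)³) = 1/(-1585/12 + (-42)³) = 1/(-1585/12 - 74088) = 1/(-890641/12) = -12/890641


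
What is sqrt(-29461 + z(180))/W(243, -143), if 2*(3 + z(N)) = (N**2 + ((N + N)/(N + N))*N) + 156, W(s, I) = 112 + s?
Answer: 2*I*sqrt(3274)/355 ≈ 0.32236*I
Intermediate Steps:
z(N) = 75 + N/2 + N**2/2 (z(N) = -3 + ((N**2 + ((N + N)/(N + N))*N) + 156)/2 = -3 + ((N**2 + ((2*N)/((2*N)))*N) + 156)/2 = -3 + ((N**2 + ((2*N)*(1/(2*N)))*N) + 156)/2 = -3 + ((N**2 + 1*N) + 156)/2 = -3 + ((N**2 + N) + 156)/2 = -3 + ((N + N**2) + 156)/2 = -3 + (156 + N + N**2)/2 = -3 + (78 + N/2 + N**2/2) = 75 + N/2 + N**2/2)
sqrt(-29461 + z(180))/W(243, -143) = sqrt(-29461 + (75 + (1/2)*180 + (1/2)*180**2))/(112 + 243) = sqrt(-29461 + (75 + 90 + (1/2)*32400))/355 = sqrt(-29461 + (75 + 90 + 16200))*(1/355) = sqrt(-29461 + 16365)*(1/355) = sqrt(-13096)*(1/355) = (2*I*sqrt(3274))*(1/355) = 2*I*sqrt(3274)/355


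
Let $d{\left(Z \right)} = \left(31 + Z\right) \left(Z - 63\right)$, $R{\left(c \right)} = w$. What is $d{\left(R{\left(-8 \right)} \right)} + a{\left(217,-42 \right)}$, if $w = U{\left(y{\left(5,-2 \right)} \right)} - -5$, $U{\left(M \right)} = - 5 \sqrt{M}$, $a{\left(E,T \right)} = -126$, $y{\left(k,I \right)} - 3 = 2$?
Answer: $-2089 + 110 \sqrt{5} \approx -1843.0$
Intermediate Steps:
$y{\left(k,I \right)} = 5$ ($y{\left(k,I \right)} = 3 + 2 = 5$)
$w = 5 - 5 \sqrt{5}$ ($w = - 5 \sqrt{5} - -5 = - 5 \sqrt{5} + 5 = 5 - 5 \sqrt{5} \approx -6.1803$)
$R{\left(c \right)} = 5 - 5 \sqrt{5}$
$d{\left(Z \right)} = \left(-63 + Z\right) \left(31 + Z\right)$ ($d{\left(Z \right)} = \left(31 + Z\right) \left(-63 + Z\right) = \left(-63 + Z\right) \left(31 + Z\right)$)
$d{\left(R{\left(-8 \right)} \right)} + a{\left(217,-42 \right)} = \left(-1953 + \left(5 - 5 \sqrt{5}\right)^{2} - 32 \left(5 - 5 \sqrt{5}\right)\right) - 126 = \left(-1953 + \left(5 - 5 \sqrt{5}\right)^{2} - \left(160 - 160 \sqrt{5}\right)\right) - 126 = \left(-2113 + \left(5 - 5 \sqrt{5}\right)^{2} + 160 \sqrt{5}\right) - 126 = -2239 + \left(5 - 5 \sqrt{5}\right)^{2} + 160 \sqrt{5}$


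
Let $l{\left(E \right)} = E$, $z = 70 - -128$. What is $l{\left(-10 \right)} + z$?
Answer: $188$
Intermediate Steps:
$z = 198$ ($z = 70 + 128 = 198$)
$l{\left(-10 \right)} + z = -10 + 198 = 188$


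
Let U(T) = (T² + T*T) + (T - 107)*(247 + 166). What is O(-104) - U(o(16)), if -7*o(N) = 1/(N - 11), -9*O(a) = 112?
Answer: 487198652/11025 ≈ 44190.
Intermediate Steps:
O(a) = -112/9 (O(a) = -⅑*112 = -112/9)
o(N) = -1/(7*(-11 + N)) (o(N) = -1/(7*(N - 11)) = -1/(7*(-11 + N)))
U(T) = -44191 + 2*T² + 413*T (U(T) = (T² + T²) + (-107 + T)*413 = 2*T² + (-44191 + 413*T) = -44191 + 2*T² + 413*T)
O(-104) - U(o(16)) = -112/9 - (-44191 + 2*(-1/(-77 + 7*16))² + 413*(-1/(-77 + 7*16))) = -112/9 - (-44191 + 2*(-1/(-77 + 112))² + 413*(-1/(-77 + 112))) = -112/9 - (-44191 + 2*(-1/35)² + 413*(-1/35)) = -112/9 - (-44191 + 2*(1/1225) - 59/5) = -112/9 - (-44191 + 2/1225 - 59/5) = -112/9 - 1*(-54148428/1225) = -112/9 + 54148428/1225 = 487198652/11025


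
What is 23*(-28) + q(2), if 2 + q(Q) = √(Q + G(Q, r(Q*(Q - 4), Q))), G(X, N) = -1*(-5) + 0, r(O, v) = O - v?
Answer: -646 + √7 ≈ -643.35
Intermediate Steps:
G(X, N) = 5 (G(X, N) = 5 + 0 = 5)
q(Q) = -2 + √(5 + Q) (q(Q) = -2 + √(Q + 5) = -2 + √(5 + Q))
23*(-28) + q(2) = 23*(-28) + (-2 + √(5 + 2)) = -644 + (-2 + √7) = -646 + √7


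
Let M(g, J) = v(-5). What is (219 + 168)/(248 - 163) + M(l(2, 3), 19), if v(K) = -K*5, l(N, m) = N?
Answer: 2512/85 ≈ 29.553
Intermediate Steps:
v(K) = -5*K
M(g, J) = 25 (M(g, J) = -5*(-5) = 25)
(219 + 168)/(248 - 163) + M(l(2, 3), 19) = (219 + 168)/(248 - 163) + 25 = 387/85 + 25 = 2512/85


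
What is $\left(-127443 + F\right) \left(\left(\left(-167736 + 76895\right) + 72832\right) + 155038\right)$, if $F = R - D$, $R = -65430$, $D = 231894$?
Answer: $-58205397243$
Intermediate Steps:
$F = -297324$ ($F = -65430 - 231894 = -297324$)
$\left(-127443 + F\right) \left(\left(\left(-167736 + 76895\right) + 72832\right) + 155038\right) = \left(-127443 - 297324\right) \left(\left(\left(-167736 + 76895\right) + 72832\right) + 155038\right) = - 424767 \left(\left(-90841 + 72832\right) + 155038\right) = - 424767 \left(-18009 + 155038\right) = \left(-424767\right) 137029 = -58205397243$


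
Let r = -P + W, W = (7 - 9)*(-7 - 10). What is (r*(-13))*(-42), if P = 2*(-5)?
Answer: 24024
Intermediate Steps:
P = -10
W = 34 (W = -2*(-17) = 34)
r = 44 (r = -1*(-10) + 34 = 10 + 34 = 44)
(r*(-13))*(-42) = (44*(-13))*(-42) = -572*(-42) = 24024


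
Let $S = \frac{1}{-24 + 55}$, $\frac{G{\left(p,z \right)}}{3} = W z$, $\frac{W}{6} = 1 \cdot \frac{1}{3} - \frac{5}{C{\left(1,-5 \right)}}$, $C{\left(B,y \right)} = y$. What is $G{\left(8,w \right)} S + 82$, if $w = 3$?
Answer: $\frac{2614}{31} \approx 84.323$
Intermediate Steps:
$W = 8$ ($W = 6 \left(1 \cdot \frac{1}{3} - \frac{5}{-5}\right) = 6 \left(1 \cdot \frac{1}{3} - -1\right) = 6 \left(\frac{1}{3} + 1\right) = 6 \cdot \frac{4}{3} = 8$)
$G{\left(p,z \right)} = 24 z$ ($G{\left(p,z \right)} = 3 \cdot 8 z = 24 z$)
$S = \frac{1}{31} \approx 0.032258$
$G{\left(8,w \right)} S + 82 = 24 \cdot 3 \cdot \frac{1}{31} + 82 = 72 \cdot \frac{1}{31} + 82 = \frac{72}{31} + 82 = \frac{2614}{31}$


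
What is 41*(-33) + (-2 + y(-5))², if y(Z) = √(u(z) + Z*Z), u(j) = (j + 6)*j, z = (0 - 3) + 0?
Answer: -1349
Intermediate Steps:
z = -3 (z = -3 + 0 = -3)
u(j) = j*(6 + j) (u(j) = (6 + j)*j = j*(6 + j))
y(Z) = √(-9 + Z²) (y(Z) = √(-3*(6 - 3) + Z*Z) = √(-3*3 + Z²) = √(-9 + Z²))
41*(-33) + (-2 + y(-5))² = 41*(-33) + (-2 + √(-9 + (-5)²))² = -1353 + (-2 + √(-9 + 25))² = -1353 + (-2 + √16)² = -1353 + (-2 + 4)² = -1353 + 2² = -1353 + 4 = -1349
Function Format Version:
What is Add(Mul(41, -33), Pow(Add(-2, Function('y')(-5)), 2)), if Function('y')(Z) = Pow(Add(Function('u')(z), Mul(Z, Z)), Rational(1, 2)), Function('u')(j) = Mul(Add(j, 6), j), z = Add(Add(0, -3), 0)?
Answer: -1349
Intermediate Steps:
z = -3 (z = Add(-3, 0) = -3)
Function('u')(j) = Mul(j, Add(6, j)) (Function('u')(j) = Mul(Add(6, j), j) = Mul(j, Add(6, j)))
Function('y')(Z) = Pow(Add(-9, Pow(Z, 2)), Rational(1, 2)) (Function('y')(Z) = Pow(Add(Mul(-3, Add(6, -3)), Mul(Z, Z)), Rational(1, 2)) = Pow(Add(Mul(-3, 3), Pow(Z, 2)), Rational(1, 2)) = Pow(Add(-9, Pow(Z, 2)), Rational(1, 2)))
Add(Mul(41, -33), Pow(Add(-2, Function('y')(-5)), 2)) = Add(Mul(41, -33), Pow(Add(-2, Pow(Add(-9, Pow(-5, 2)), Rational(1, 2))), 2)) = Add(-1353, Pow(Add(-2, Pow(Add(-9, 25), Rational(1, 2))), 2)) = Add(-1353, Pow(Add(-2, Pow(16, Rational(1, 2))), 2)) = Add(-1353, Pow(Add(-2, 4), 2)) = Add(-1353, Pow(2, 2)) = Add(-1353, 4) = -1349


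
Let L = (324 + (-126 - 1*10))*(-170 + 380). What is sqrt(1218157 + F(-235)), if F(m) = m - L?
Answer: 3*sqrt(130938) ≈ 1085.6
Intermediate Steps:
L = 39480 (L = (324 + (-126 - 10))*210 = (324 - 136)*210 = 188*210 = 39480)
F(m) = -39480 + m (F(m) = m - 1*39480 = m - 39480 = -39480 + m)
sqrt(1218157 + F(-235)) = sqrt(1218157 + (-39480 - 235)) = sqrt(1218157 - 39715) = sqrt(1178442) = 3*sqrt(130938)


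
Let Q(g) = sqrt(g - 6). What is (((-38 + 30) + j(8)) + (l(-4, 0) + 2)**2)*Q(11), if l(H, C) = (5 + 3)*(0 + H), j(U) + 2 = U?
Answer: 898*sqrt(5) ≈ 2008.0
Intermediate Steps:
j(U) = -2 + U
l(H, C) = 8*H
Q(g) = sqrt(-6 + g)
(((-38 + 30) + j(8)) + (l(-4, 0) + 2)**2)*Q(11) = (((-38 + 30) + (-2 + 8)) + (8*(-4) + 2)**2)*sqrt(-6 + 11) = ((-8 + 6) + (-32 + 2)**2)*sqrt(5) = (-2 + (-30)**2)*sqrt(5) = (-2 + 900)*sqrt(5) = 898*sqrt(5)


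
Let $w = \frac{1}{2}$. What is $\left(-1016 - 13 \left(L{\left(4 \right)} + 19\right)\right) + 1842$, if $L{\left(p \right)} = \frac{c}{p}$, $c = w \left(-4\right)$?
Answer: $\frac{1171}{2} \approx 585.5$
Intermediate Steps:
$w = \frac{1}{2} \approx 0.5$
$c = -2$ ($c = \frac{1}{2} \left(-4\right) = -2$)
$L{\left(p \right)} = - \frac{2}{p}$
$\left(-1016 - 13 \left(L{\left(4 \right)} + 19\right)\right) + 1842 = \left(-1016 - 13 \left(- \frac{2}{4} + 19\right)\right) + 1842 = \left(-1016 - 13 \left(\left(-2\right) \frac{1}{4} + 19\right)\right) + 1842 = \left(-1016 - 13 \left(- \frac{1}{2} + 19\right)\right) + 1842 = \left(-1016 - \frac{481}{2}\right) + 1842 = - \frac{2513}{2} + 1842 = \frac{1171}{2}$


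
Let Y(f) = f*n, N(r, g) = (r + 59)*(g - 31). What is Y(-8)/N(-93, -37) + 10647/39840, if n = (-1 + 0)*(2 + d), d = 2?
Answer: 1078781/3837920 ≈ 0.28109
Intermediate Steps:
n = -4 (n = (-1 + 0)*(2 + 2) = -1*4 = -4)
N(r, g) = (-31 + g)*(59 + r) (N(r, g) = (59 + r)*(-31 + g) = (-31 + g)*(59 + r))
Y(f) = -4*f (Y(f) = f*(-4) = -4*f)
Y(-8)/N(-93, -37) + 10647/39840 = (-4*(-8))/(-1829 - 31*(-93) + 59*(-37) - 37*(-93)) + 10647/39840 = 32/(-1829 + 2883 - 2183 + 3441) + 10647*(1/39840) = 32/2312 + 3549/13280 = 32*(1/2312) + 3549/13280 = 4/289 + 3549/13280 = 1078781/3837920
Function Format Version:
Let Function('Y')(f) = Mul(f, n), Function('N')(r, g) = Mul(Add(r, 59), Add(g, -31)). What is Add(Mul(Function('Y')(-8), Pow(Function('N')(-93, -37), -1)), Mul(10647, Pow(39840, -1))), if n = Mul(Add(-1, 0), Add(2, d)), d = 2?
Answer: Rational(1078781, 3837920) ≈ 0.28109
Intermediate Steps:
n = -4 (n = Mul(Add(-1, 0), Add(2, 2)) = Mul(-1, 4) = -4)
Function('N')(r, g) = Mul(Add(-31, g), Add(59, r)) (Function('N')(r, g) = Mul(Add(59, r), Add(-31, g)) = Mul(Add(-31, g), Add(59, r)))
Function('Y')(f) = Mul(-4, f) (Function('Y')(f) = Mul(f, -4) = Mul(-4, f))
Add(Mul(Function('Y')(-8), Pow(Function('N')(-93, -37), -1)), Mul(10647, Pow(39840, -1))) = Add(Mul(Mul(-4, -8), Pow(Add(-1829, Mul(-31, -93), Mul(59, -37), Mul(-37, -93)), -1)), Mul(10647, Pow(39840, -1))) = Add(Mul(32, Pow(Add(-1829, 2883, -2183, 3441), -1)), Mul(10647, Rational(1, 39840))) = Add(Mul(32, Pow(2312, -1)), Rational(3549, 13280)) = Add(Mul(32, Rational(1, 2312)), Rational(3549, 13280)) = Add(Rational(4, 289), Rational(3549, 13280)) = Rational(1078781, 3837920)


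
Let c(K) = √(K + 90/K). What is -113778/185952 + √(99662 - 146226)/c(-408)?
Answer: -18963/30992 + 4*√5493422823/27759 ≈ 10.068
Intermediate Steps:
-113778/185952 + √(99662 - 146226)/c(-408) = -113778/185952 + √(99662 - 146226)/(√(-408 + 90/(-408))) = -113778*1/185952 + √(-46564)/(√(-408 + 90*(-1/408))) = -18963/30992 + (2*I*√11641)/(√(-408 - 15/68)) = -18963/30992 + (2*I*√11641)/(√(-27759/68)) = -18963/30992 + (2*I*√11641)/((I*√471903/34)) = -18963/30992 + (2*I*√11641)*(-2*I*√471903/27759) = -18963/30992 + 4*√5493422823/27759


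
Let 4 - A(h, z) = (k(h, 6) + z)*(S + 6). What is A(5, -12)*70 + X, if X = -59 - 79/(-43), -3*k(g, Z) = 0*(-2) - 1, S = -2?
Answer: 450146/129 ≈ 3489.5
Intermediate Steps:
k(g, Z) = ⅓ (k(g, Z) = -(0*(-2) - 1)/3 = -(0 - 1)/3 = -⅓*(-1) = ⅓)
X = -2458/43 (X = -59 - 79*(-1/43) = -59 + 79/43 = -2458/43 ≈ -57.163)
A(h, z) = 8/3 - 4*z (A(h, z) = 4 - (⅓ + z)*(-2 + 6) = 4 - (⅓ + z)*4 = 4 - (4/3 + 4*z) = 4 + (-4/3 - 4*z) = 8/3 - 4*z)
A(5, -12)*70 + X = (8/3 - 4*(-12))*70 - 2458/43 = (8/3 + 48)*70 - 2458/43 = (152/3)*70 - 2458/43 = 10640/3 - 2458/43 = 450146/129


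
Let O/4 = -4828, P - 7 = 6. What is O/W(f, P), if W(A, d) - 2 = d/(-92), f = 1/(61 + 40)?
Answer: -1776704/171 ≈ -10390.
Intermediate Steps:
f = 1/101 ≈ 0.0099010
P = 13 (P = 7 + 6 = 13)
W(A, d) = 2 - d/92 (W(A, d) = 2 + d/(-92) = 2 + d*(-1/92) = 2 - d/92)
O = -19312 (O = 4*(-4828) = -19312)
O/W(f, P) = -19312/(2 - 1/92*13) = -19312/(2 - 13/92) = -19312/171/92 = -19312*92/171 = -1776704/171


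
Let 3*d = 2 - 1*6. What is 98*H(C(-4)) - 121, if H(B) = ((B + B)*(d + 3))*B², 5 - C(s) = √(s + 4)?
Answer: 122137/3 ≈ 40712.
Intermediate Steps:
d = -4/3 (d = (2 - 1*6)/3 = (2 - 6)/3 = (⅓)*(-4) = -4/3 ≈ -1.3333)
C(s) = 5 - √(4 + s) (C(s) = 5 - √(s + 4) = 5 - √(4 + s))
H(B) = 10*B³/3 (H(B) = ((B + B)*(-4/3 + 3))*B² = ((2*B)*(5/3))*B² = (10*B/3)*B² = 10*B³/3)
98*H(C(-4)) - 121 = 98*(10*(5 - √(4 - 4))³/3) - 121 = 98*(10*(5 - √0)³/3) - 121 = 98*(10*(5 - 1*0)³/3) - 121 = 98*(10*(5 + 0)³/3) - 121 = 98*((10/3)*5³) - 121 = 98*((10/3)*125) - 121 = 98*(1250/3) - 121 = 122500/3 - 121 = 122137/3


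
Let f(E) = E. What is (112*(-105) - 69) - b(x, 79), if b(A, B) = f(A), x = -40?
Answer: -11789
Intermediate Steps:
b(A, B) = A
(112*(-105) - 69) - b(x, 79) = (112*(-105) - 69) - 1*(-40) = (-11760 - 69) + 40 = -11829 + 40 = -11789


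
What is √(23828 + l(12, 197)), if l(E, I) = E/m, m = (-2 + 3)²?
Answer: 4*√1490 ≈ 154.40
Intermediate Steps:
m = 1 (m = 1² = 1)
l(E, I) = E (l(E, I) = E/1 = E*1 = E)
√(23828 + l(12, 197)) = √(23828 + 12) = √23840 = 4*√1490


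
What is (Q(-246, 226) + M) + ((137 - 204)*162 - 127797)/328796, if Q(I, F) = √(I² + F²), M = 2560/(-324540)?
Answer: -2291975665/5335372692 + 2*√27898 ≈ 333.62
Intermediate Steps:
M = -128/16227 (M = 2560*(-1/324540) = -128/16227 ≈ -0.0078881)
Q(I, F) = √(F² + I²)
(Q(-246, 226) + M) + ((137 - 204)*162 - 127797)/328796 = (√(226² + (-246)²) - 128/16227) + ((137 - 204)*162 - 127797)/328796 = (√(51076 + 60516) - 128/16227) + (-67*162 - 127797)*(1/328796) = (√111592 - 128/16227) + (-10854 - 127797)*(1/328796) = (2*√27898 - 128/16227) - 138651*1/328796 = (-128/16227 + 2*√27898) - 138651/328796 = -2291975665/5335372692 + 2*√27898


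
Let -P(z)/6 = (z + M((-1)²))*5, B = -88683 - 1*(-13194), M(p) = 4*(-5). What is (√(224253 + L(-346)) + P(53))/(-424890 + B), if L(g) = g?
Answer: 30/15163 - √223907/500379 ≈ 0.0010328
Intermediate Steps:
M(p) = -20
B = -75489 (B = -88683 + 13194 = -75489)
P(z) = 600 - 30*z (P(z) = -6*(z - 20)*5 = -6*(-20 + z)*5 = -6*(-100 + 5*z) = 600 - 30*z)
(√(224253 + L(-346)) + P(53))/(-424890 + B) = (√(224253 - 346) + (600 - 30*53))/(-424890 - 75489) = (√223907 + (600 - 1590))/(-500379) = (√223907 - 990)*(-1/500379) = (-990 + √223907)*(-1/500379) = 30/15163 - √223907/500379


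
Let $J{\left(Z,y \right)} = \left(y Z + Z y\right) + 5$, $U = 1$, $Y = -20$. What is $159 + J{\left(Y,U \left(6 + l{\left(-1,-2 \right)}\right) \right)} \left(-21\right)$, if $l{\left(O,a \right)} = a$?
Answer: $3414$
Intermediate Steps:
$J{\left(Z,y \right)} = 5 + 2 Z y$ ($J{\left(Z,y \right)} = \left(Z y + Z y\right) + 5 = 2 Z y + 5 = 5 + 2 Z y$)
$159 + J{\left(Y,U \left(6 + l{\left(-1,-2 \right)}\right) \right)} \left(-21\right) = 159 + \left(5 + 2 \left(-20\right) 1 \left(6 - 2\right)\right) \left(-21\right) = 159 + \left(5 + 2 \left(-20\right) 1 \cdot 4\right) \left(-21\right) = 159 + \left(5 + 2 \left(-20\right) 4\right) \left(-21\right) = 159 + \left(5 - 160\right) \left(-21\right) = 159 - -3255 = 159 + 3255 = 3414$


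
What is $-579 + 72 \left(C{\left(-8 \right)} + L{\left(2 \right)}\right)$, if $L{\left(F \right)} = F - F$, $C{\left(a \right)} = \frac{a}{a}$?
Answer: $-507$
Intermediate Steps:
$C{\left(a \right)} = 1$
$L{\left(F \right)} = 0$
$-579 + 72 \left(C{\left(-8 \right)} + L{\left(2 \right)}\right) = -579 + 72 \left(1 + 0\right) = -579 + 72 \cdot 1 = -579 + 72 = -507$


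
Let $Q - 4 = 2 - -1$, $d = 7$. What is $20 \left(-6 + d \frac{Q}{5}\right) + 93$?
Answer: $169$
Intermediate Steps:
$Q = 7$ ($Q = 4 + \left(2 - -1\right) = 4 + \left(2 + 1\right) = 4 + 3 = 7$)
$20 \left(-6 + d \frac{Q}{5}\right) + 93 = 20 \left(-6 + 7 \cdot \frac{7}{5}\right) + 93 = 20 \left(-6 + \frac{49}{5}\right) + 93 = 20 \cdot \frac{19}{5} + 93 = 76 + 93 = 169$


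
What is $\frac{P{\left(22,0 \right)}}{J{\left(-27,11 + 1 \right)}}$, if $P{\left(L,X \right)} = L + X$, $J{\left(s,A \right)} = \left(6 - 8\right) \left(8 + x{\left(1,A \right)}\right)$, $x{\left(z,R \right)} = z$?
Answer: $- \frac{11}{9} \approx -1.2222$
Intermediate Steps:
$J{\left(s,A \right)} = -18$ ($J{\left(s,A \right)} = \left(6 - 8\right) \left(8 + 1\right) = \left(-2\right) 9 = -18$)
$\frac{P{\left(22,0 \right)}}{J{\left(-27,11 + 1 \right)}} = \frac{22 + 0}{-18} = 22 \left(- \frac{1}{18}\right) = - \frac{11}{9}$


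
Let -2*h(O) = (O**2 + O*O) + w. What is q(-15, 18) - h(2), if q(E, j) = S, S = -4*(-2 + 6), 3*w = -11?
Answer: -83/6 ≈ -13.833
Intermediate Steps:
w = -11/3 (w = (1/3)*(-11) = -11/3 ≈ -3.6667)
S = -16 (S = -4*4 = -16)
q(E, j) = -16
h(O) = 11/6 - O**2 (h(O) = -((O**2 + O*O) - 11/3)/2 = -((O**2 + O**2) - 11/3)/2 = -(2*O**2 - 11/3)/2 = -(-11/3 + 2*O**2)/2 = 11/6 - O**2)
q(-15, 18) - h(2) = -16 - (11/6 - 1*2**2) = -16 - (11/6 - 1*4) = -16 - (11/6 - 4) = -16 - 1*(-13/6) = -16 + 13/6 = -83/6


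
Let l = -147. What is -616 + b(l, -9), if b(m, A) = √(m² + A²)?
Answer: -616 + 3*√2410 ≈ -468.72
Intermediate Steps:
b(m, A) = √(A² + m²)
-616 + b(l, -9) = -616 + √((-9)² + (-147)²) = -616 + √(81 + 21609) = -616 + √21690 = -616 + 3*√2410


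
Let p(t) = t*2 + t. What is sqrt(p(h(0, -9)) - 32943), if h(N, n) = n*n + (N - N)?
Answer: 10*I*sqrt(327) ≈ 180.83*I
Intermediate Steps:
h(N, n) = n**2 (h(N, n) = n**2 + 0 = n**2)
p(t) = 3*t (p(t) = 2*t + t = 3*t)
sqrt(p(h(0, -9)) - 32943) = sqrt(3*(-9)**2 - 32943) = sqrt(3*81 - 32943) = sqrt(243 - 32943) = sqrt(-32700) = 10*I*sqrt(327)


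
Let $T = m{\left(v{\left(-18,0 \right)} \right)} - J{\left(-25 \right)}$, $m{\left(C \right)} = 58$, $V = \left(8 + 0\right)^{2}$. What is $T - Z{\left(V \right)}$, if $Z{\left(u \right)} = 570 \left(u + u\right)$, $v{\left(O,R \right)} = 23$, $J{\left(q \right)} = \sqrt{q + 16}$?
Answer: $-72902 - 3 i \approx -72902.0 - 3.0 i$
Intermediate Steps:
$J{\left(q \right)} = \sqrt{16 + q}$
$V = 64$ ($V = 8^{2} = 64$)
$Z{\left(u \right)} = 1140 u$ ($Z{\left(u \right)} = 570 \cdot 2 u = 1140 u$)
$T = 58 - 3 i$ ($T = 58 - \sqrt{16 - 25} = 58 - \sqrt{-9} = 58 - 3 i \approx 58.0 - 3.0 i$)
$T - Z{\left(V \right)} = \left(58 - 3 i\right) - 1140 \cdot 64 = \left(58 - 3 i\right) - 72960 = -72902 - 3 i$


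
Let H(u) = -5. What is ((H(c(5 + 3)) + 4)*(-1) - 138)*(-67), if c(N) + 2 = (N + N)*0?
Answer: 9179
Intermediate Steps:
c(N) = -2 (c(N) = -2 + (N + N)*0 = -2 + (2*N)*0 = -2 + 0 = -2)
((H(c(5 + 3)) + 4)*(-1) - 138)*(-67) = ((-5 + 4)*(-1) - 138)*(-67) = (-1*(-1) - 138)*(-67) = (1 - 138)*(-67) = -137*(-67) = 9179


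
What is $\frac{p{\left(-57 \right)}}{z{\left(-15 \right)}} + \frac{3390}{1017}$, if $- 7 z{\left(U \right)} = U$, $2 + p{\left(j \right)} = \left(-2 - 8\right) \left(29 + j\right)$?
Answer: $\frac{1996}{15} \approx 133.07$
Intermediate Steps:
$p{\left(j \right)} = -292 - 10 j$ ($p{\left(j \right)} = -2 + \left(-2 - 8\right) \left(29 + j\right) = -2 - 10 \left(29 + j\right) = -2 - \left(290 + 10 j\right) = -292 - 10 j$)
$z{\left(U \right)} = - \frac{U}{7}$
$\frac{p{\left(-57 \right)}}{z{\left(-15 \right)}} + \frac{3390}{1017} = \frac{-292 - -570}{\left(- \frac{1}{7}\right) \left(-15\right)} + \frac{3390}{1017} = \frac{-292 + 570}{\frac{15}{7}} + 3390 \cdot \frac{1}{1017} = 278 \cdot \frac{7}{15} + \frac{10}{3} = \frac{1946}{15} + \frac{10}{3} = \frac{1996}{15}$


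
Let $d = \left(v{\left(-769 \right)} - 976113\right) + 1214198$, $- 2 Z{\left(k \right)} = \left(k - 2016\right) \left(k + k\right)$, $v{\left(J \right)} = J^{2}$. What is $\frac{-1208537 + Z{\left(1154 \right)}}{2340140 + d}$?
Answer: $- \frac{213789}{3169586} \approx -0.06745$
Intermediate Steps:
$Z{\left(k \right)} = - k \left(-2016 + k\right)$ ($Z{\left(k \right)} = - \frac{\left(k - 2016\right) \left(k + k\right)}{2} = - \frac{\left(-2016 + k\right) 2 k}{2} = - \frac{2 k \left(-2016 + k\right)}{2} = - k \left(-2016 + k\right)$)
$d = 829446$ ($d = \left(\left(-769\right)^{2} - 976113\right) + 1214198 = \left(591361 - 976113\right) + 1214198 = -384752 + 1214198 = 829446$)
$\frac{-1208537 + Z{\left(1154 \right)}}{2340140 + d} = \frac{-1208537 + 1154 \left(2016 - 1154\right)}{2340140 + 829446} = \frac{-1208537 + 1154 \left(2016 - 1154\right)}{3169586} = \left(-1208537 + 1154 \cdot 862\right) \frac{1}{3169586} = \left(-1208537 + 994748\right) \frac{1}{3169586} = \left(-213789\right) \frac{1}{3169586} = - \frac{213789}{3169586}$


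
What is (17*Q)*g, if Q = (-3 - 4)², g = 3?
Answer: 2499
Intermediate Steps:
Q = 49 (Q = (-7)² = 49)
(17*Q)*g = (17*49)*3 = 833*3 = 2499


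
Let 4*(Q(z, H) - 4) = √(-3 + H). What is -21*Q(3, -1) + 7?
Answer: -77 - 21*I/2 ≈ -77.0 - 10.5*I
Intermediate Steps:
Q(z, H) = 4 + √(-3 + H)/4
-21*Q(3, -1) + 7 = -21*(4 + √(-3 - 1)/4) + 7 = -21*(4 + √(-4)/4) + 7 = -21*(4 + (2*I)/4) + 7 = -21*(4 + I/2) + 7 = (-84 - 21*I/2) + 7 = -77 - 21*I/2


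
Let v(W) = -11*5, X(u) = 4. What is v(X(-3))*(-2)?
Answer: 110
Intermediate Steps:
v(W) = -55
v(X(-3))*(-2) = -55*(-2) = 110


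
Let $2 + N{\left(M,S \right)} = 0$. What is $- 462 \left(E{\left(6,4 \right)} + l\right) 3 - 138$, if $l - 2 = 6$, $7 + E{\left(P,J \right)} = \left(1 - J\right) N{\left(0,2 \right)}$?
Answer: $-9840$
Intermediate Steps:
$N{\left(M,S \right)} = -2$ ($N{\left(M,S \right)} = -2 + 0 = -2$)
$E{\left(P,J \right)} = -9 + 2 J$ ($E{\left(P,J \right)} = -7 + \left(1 - J\right) \left(-2\right) = -7 + \left(-2 + 2 J\right) = -9 + 2 J$)
$l = 8$ ($l = 2 + 6 = 8$)
$- 462 \left(E{\left(6,4 \right)} + l\right) 3 - 138 = - 462 \left(\left(-9 + 2 \cdot 4\right) + 8\right) 3 - 138 = - 462 \left(\left(-9 + 8\right) + 8\right) 3 - 138 = - 462 \left(-1 + 8\right) 3 - 138 = - 462 \cdot 7 \cdot 3 - 138 = \left(-462\right) 21 - 138 = -9702 - 138 = -9840$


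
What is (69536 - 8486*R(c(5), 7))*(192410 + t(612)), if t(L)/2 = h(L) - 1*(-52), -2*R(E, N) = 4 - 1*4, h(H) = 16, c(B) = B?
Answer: 13388878656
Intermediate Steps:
R(E, N) = 0 (R(E, N) = -(4 - 1*4)/2 = -(4 - 4)/2 = -1/2*0 = 0)
t(L) = 136 (t(L) = 2*(16 - 1*(-52)) = 2*(16 + 52) = 2*68 = 136)
(69536 - 8486*R(c(5), 7))*(192410 + t(612)) = (69536 - 8486*0)*(192410 + 136) = (69536 + 0)*192546 = 69536*192546 = 13388878656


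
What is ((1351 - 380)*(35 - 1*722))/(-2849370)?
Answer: 222359/949790 ≈ 0.23411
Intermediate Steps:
((1351 - 380)*(35 - 1*722))/(-2849370) = (971*(35 - 722))*(-1/2849370) = (971*(-687))*(-1/2849370) = -667077*(-1/2849370) = 222359/949790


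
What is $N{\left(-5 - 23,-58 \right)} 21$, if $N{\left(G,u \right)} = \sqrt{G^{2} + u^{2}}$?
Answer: $42 \sqrt{1037} \approx 1352.5$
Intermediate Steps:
$N{\left(-5 - 23,-58 \right)} 21 = \sqrt{\left(-5 - 23\right)^{2} + \left(-58\right)^{2}} \cdot 21 = \sqrt{\left(-5 - 23\right)^{2} + 3364} \cdot 21 = \sqrt{\left(-28\right)^{2} + 3364} \cdot 21 = \sqrt{784 + 3364} \cdot 21 = \sqrt{4148} \cdot 21 = 2 \sqrt{1037} \cdot 21 = 42 \sqrt{1037}$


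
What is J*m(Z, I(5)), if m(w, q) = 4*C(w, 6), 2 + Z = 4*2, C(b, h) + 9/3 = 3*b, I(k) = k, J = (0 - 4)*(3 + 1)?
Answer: -960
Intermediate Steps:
J = -16 (J = -4*4 = -16)
C(b, h) = -3 + 3*b
Z = 6 (Z = -2 + 4*2 = -2 + 8 = 6)
m(w, q) = -12 + 12*w (m(w, q) = 4*(-3 + 3*w) = -12 + 12*w)
J*m(Z, I(5)) = -16*(-12 + 12*6) = -16*(-12 + 72) = -16*60 = -960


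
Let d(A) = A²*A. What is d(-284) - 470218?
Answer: -23376522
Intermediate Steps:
d(A) = A³
d(-284) - 470218 = (-284)³ - 470218 = -22906304 - 470218 = -23376522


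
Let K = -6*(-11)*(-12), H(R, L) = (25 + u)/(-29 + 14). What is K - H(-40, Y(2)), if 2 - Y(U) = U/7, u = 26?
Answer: -3943/5 ≈ -788.60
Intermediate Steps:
Y(U) = 2 - U/7
H(R, L) = -17/5 (H(R, L) = (25 + 26)/(-29 + 14) = 51/(-15) = 51*(-1/15) = -17/5)
K = -792 (K = 66*(-12) = -792)
K - H(-40, Y(2)) = -792 - 1*(-17/5) = -792 + 17/5 = -3943/5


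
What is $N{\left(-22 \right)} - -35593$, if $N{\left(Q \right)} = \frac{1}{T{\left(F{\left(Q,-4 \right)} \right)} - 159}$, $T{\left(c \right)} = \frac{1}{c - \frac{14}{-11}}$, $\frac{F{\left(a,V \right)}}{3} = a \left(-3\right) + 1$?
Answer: $\frac{12591519827}{353764} \approx 35593.0$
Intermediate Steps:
$F{\left(a,V \right)} = 3 - 9 a$ ($F{\left(a,V \right)} = 3 \left(a \left(-3\right) + 1\right) = 3 \left(- 3 a + 1\right) = 3 \left(1 - 3 a\right) = 3 - 9 a$)
$T{\left(c \right)} = \frac{1}{\frac{14}{11} + c}$ ($T{\left(c \right)} = \frac{1}{c - - \frac{14}{11}} = \frac{1}{c + \frac{14}{11}} = \frac{1}{\frac{14}{11} + c}$)
$N{\left(Q \right)} = \frac{1}{-159 + \frac{11}{47 - 99 Q}}$ ($N{\left(Q \right)} = \frac{1}{\frac{11}{14 + 11 \left(3 - 9 Q\right)} - 159} = \frac{1}{\frac{11}{14 - \left(-33 + 99 Q\right)} - 159} = \frac{1}{\frac{11}{47 - 99 Q} - 159} = \frac{1}{-159 + \frac{11}{47 - 99 Q}}$)
$N{\left(-22 \right)} - -35593 = \frac{-47 + 99 \left(-22\right)}{7462 - -346302} - -35593 = \frac{-47 - 2178}{7462 + 346302} + 35593 = \frac{1}{353764} \left(-2225\right) + 35593 = - \frac{2225}{353764} + 35593 = \frac{12591519827}{353764}$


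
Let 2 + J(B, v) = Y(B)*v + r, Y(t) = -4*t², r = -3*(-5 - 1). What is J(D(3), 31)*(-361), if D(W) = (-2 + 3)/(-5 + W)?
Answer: 5415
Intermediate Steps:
D(W) = 1/(-5 + W)
r = 18 (r = -3*(-6) = 18)
J(B, v) = 16 - 4*v*B² (J(B, v) = -2 + ((-4*B²)*v + 18) = -2 + (-4*v*B² + 18) = -2 + (18 - 4*v*B²) = 16 - 4*v*B²)
J(D(3), 31)*(-361) = (16 - 4*31*(1/(-5 + 3))²)*(-361) = (16 - 4*31*(1/(-2))²)*(-361) = (16 - 4*31*(-½)²)*(-361) = (16 - 4*31*¼)*(-361) = (16 - 31)*(-361) = -15*(-361) = 5415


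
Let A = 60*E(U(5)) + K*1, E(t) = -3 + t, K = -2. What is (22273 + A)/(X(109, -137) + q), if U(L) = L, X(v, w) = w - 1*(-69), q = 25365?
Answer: 22391/25297 ≈ 0.88512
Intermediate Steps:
X(v, w) = 69 + w (X(v, w) = w + 69 = 69 + w)
A = 118 (A = 60*(-3 + 5) - 2*1 = 60*2 - 2 = 120 - 2 = 118)
(22273 + A)/(X(109, -137) + q) = (22273 + 118)/((69 - 137) + 25365) = 22391/(-68 + 25365) = 22391/25297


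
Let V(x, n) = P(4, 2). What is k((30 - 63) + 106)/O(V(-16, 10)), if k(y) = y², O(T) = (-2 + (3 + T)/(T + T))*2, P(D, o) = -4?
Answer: -21316/15 ≈ -1421.1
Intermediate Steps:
V(x, n) = -4
O(T) = -4 + (3 + T)/T (O(T) = (-2 + (3 + T)/((2*T)))*2 = (-2 + (3 + T)*(1/(2*T)))*2 = (-2 + (3 + T)/(2*T))*2 = -4 + (3 + T)/T)
k((30 - 63) + 106)/O(V(-16, 10)) = ((30 - 63) + 106)²/(-3 + 3/(-4)) = (-33 + 106)²/(-3 + 3*(-¼)) = 73²/(-3 - ¾) = 5329/(-15/4) = 5329*(-4/15) = -21316/15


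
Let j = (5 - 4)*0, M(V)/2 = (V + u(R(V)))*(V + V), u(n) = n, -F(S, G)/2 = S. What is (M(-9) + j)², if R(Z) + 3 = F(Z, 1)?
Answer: 46656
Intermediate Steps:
F(S, G) = -2*S
R(Z) = -3 - 2*Z
M(V) = 4*V*(-3 - V) (M(V) = 2*((V + (-3 - 2*V))*(V + V)) = 2*((-3 - V)*(2*V)) = 2*(2*V*(-3 - V)) = 4*V*(-3 - V))
j = 0 (j = 1*0 = 0)
(M(-9) + j)² = (4*(-9)*(-3 - 1*(-9)) + 0)² = (4*(-9)*(-3 + 9) + 0)² = (4*(-9)*6 + 0)² = (-216 + 0)² = (-216)² = 46656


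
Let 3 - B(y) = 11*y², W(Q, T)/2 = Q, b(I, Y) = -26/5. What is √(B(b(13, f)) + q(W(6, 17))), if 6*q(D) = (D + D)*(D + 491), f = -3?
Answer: 3*√4771/5 ≈ 41.443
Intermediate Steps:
b(I, Y) = -26/5 (b(I, Y) = -26*⅕ = -26/5)
W(Q, T) = 2*Q
B(y) = 3 - 11*y²
q(D) = D*(491 + D)/3 (q(D) = ((D + D)*(D + 491))/6 = ((2*D)*(491 + D))/6 = (2*D*(491 + D))/6 = D*(491 + D)/3)
√(B(b(13, f)) + q(W(6, 17))) = √((3 - 11*(-26/5)²) + (2*6)*(491 + 2*6)/3) = √((3 - 11*676/25) + (⅓)*12*(491 + 12)) = √((3 - 7436/25) + (⅓)*12*503) = √(-7361/25 + 2012) = √(42939/25) = 3*√4771/5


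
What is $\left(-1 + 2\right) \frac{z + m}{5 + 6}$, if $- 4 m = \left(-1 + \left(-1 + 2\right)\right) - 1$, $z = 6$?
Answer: $\frac{25}{44} \approx 0.56818$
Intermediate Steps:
$m = \frac{1}{4}$ ($m = - \frac{\left(-1 + \left(-1 + 2\right)\right) - 1}{4} = - \frac{\left(-1 + 1\right) - 1}{4} = - \frac{0 - 1}{4} = \left(- \frac{1}{4}\right) \left(-1\right) = \frac{1}{4} \approx 0.25$)
$\left(-1 + 2\right) \frac{z + m}{5 + 6} = \left(-1 + 2\right) \frac{6 + \frac{1}{4}}{5 + 6} = 1 \frac{25}{4 \cdot 11} = 1 \cdot \frac{25}{4} \cdot \frac{1}{11} = 1 \cdot \frac{25}{44} = \frac{25}{44}$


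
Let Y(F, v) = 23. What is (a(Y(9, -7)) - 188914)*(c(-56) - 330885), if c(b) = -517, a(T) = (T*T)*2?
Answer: 62255854112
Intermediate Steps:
a(T) = 2*T**2 (a(T) = T**2*2 = 2*T**2)
(a(Y(9, -7)) - 188914)*(c(-56) - 330885) = (2*23**2 - 188914)*(-517 - 330885) = (2*529 - 188914)*(-331402) = (1058 - 188914)*(-331402) = -187856*(-331402) = 62255854112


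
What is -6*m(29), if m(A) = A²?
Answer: -5046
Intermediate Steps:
-6*m(29) = -6*29² = -6*841 = -5046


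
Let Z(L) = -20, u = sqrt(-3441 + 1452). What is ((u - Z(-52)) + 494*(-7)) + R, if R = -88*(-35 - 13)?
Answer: 786 + 3*I*sqrt(221) ≈ 786.0 + 44.598*I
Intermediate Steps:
u = 3*I*sqrt(221) (u = sqrt(-1989) = 3*I*sqrt(221) ≈ 44.598*I)
R = 4224 (R = -88*(-48) = 4224)
((u - Z(-52)) + 494*(-7)) + R = ((3*I*sqrt(221) - 1*(-20)) + 494*(-7)) + 4224 = ((3*I*sqrt(221) + 20) - 3458) + 4224 = ((20 + 3*I*sqrt(221)) - 3458) + 4224 = (-3438 + 3*I*sqrt(221)) + 4224 = 786 + 3*I*sqrt(221)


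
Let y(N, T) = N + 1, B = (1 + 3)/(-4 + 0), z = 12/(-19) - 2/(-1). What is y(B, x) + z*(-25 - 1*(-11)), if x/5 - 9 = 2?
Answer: -364/19 ≈ -19.158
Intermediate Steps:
z = 26/19 (z = 12*(-1/19) - 2*(-1) = -12/19 + 2 = 26/19 ≈ 1.3684)
x = 55 (x = 45 + 5*2 = 45 + 10 = 55)
B = -1 (B = 4/(-4) = 4*(-¼) = -1)
y(N, T) = 1 + N
y(B, x) + z*(-25 - 1*(-11)) = (1 - 1) + 26*(-25 - 1*(-11))/19 = 0 + 26*(-25 + 11)/19 = 0 + (26/19)*(-14) = 0 - 364/19 = -364/19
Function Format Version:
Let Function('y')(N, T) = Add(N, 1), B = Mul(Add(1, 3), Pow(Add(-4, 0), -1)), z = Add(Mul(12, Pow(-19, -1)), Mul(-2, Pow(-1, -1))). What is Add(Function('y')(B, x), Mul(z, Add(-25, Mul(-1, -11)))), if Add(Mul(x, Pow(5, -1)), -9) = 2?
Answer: Rational(-364, 19) ≈ -19.158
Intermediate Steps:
z = Rational(26, 19) (z = Add(Mul(12, Rational(-1, 19)), Mul(-2, -1)) = Add(Rational(-12, 19), 2) = Rational(26, 19) ≈ 1.3684)
x = 55 (x = Add(45, Mul(5, 2)) = Add(45, 10) = 55)
B = -1 (B = Mul(4, Pow(-4, -1)) = Mul(4, Rational(-1, 4)) = -1)
Function('y')(N, T) = Add(1, N)
Add(Function('y')(B, x), Mul(z, Add(-25, Mul(-1, -11)))) = Add(Add(1, -1), Mul(Rational(26, 19), Add(-25, Mul(-1, -11)))) = Add(0, Mul(Rational(26, 19), Add(-25, 11))) = Add(0, Mul(Rational(26, 19), -14)) = Add(0, Rational(-364, 19)) = Rational(-364, 19)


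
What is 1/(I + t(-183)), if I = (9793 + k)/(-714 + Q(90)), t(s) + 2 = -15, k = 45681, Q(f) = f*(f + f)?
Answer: -7743/103894 ≈ -0.074528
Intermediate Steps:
Q(f) = 2*f² (Q(f) = f*(2*f) = 2*f²)
t(s) = -17 (t(s) = -2 - 15 = -17)
I = 27737/7743 (I = (9793 + 45681)/(-714 + 2*90²) = 55474/(-714 + 2*8100) = 55474/(-714 + 16200) = 55474/15486 = 55474*(1/15486) = 27737/7743 ≈ 3.5822)
1/(I + t(-183)) = 1/(27737/7743 - 17) = 1/(-103894/7743) = -7743/103894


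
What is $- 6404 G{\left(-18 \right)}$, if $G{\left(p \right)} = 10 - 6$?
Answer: $-25616$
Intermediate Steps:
$G{\left(p \right)} = 4$ ($G{\left(p \right)} = 10 - 6 = 4$)
$- 6404 G{\left(-18 \right)} = \left(-6404\right) 4 = -25616$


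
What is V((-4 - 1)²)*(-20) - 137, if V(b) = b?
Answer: -637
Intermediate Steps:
V((-4 - 1)²)*(-20) - 137 = (-4 - 1)²*(-20) - 137 = (-5)²*(-20) - 137 = 25*(-20) - 137 = -500 - 137 = -637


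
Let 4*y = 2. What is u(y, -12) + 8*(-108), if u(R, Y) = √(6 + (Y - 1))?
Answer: -864 + I*√7 ≈ -864.0 + 2.6458*I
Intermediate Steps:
y = ½ (y = (¼)*2 = ½ ≈ 0.50000)
u(R, Y) = √(5 + Y) (u(R, Y) = √(6 + (-1 + Y)) = √(5 + Y))
u(y, -12) + 8*(-108) = √(5 - 12) + 8*(-108) = √(-7) - 864 = I*√7 - 864 = -864 + I*√7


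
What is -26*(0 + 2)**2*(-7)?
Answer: 728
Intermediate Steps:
-26*(0 + 2)**2*(-7) = -26*2**2*(-7) = -26*4*(-7) = -104*(-7) = 728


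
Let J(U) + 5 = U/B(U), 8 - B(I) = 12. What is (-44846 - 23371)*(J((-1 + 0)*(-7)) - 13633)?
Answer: 3721851303/4 ≈ 9.3046e+8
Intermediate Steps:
B(I) = -4 (B(I) = 8 - 1*12 = 8 - 12 = -4)
J(U) = -5 - U/4 (J(U) = -5 + U/(-4) = -5 + U*(-¼) = -5 - U/4)
(-44846 - 23371)*(J((-1 + 0)*(-7)) - 13633) = (-44846 - 23371)*((-5 - (-1 + 0)*(-7)/4) - 13633) = -68217*((-5 - (-1)*(-7)/4) - 13633) = -68217*((-5 - ¼*7) - 13633) = -68217*((-5 - 7/4) - 13633) = -68217*(-27/4 - 13633) = -68217*(-54559/4) = 3721851303/4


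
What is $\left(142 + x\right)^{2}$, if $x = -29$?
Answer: $12769$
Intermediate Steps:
$\left(142 + x\right)^{2} = \left(142 - 29\right)^{2} = 113^{2} = 12769$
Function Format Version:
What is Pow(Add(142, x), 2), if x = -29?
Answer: 12769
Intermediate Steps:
Pow(Add(142, x), 2) = Pow(Add(142, -29), 2) = Pow(113, 2) = 12769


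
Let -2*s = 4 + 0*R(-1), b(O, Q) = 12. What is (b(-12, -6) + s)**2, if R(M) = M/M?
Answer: 100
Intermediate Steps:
R(M) = 1
s = -2 (s = -(4 + 0*1)/2 = -(4 + 0)/2 = -1/2*4 = -2)
(b(-12, -6) + s)**2 = (12 - 2)**2 = 10**2 = 100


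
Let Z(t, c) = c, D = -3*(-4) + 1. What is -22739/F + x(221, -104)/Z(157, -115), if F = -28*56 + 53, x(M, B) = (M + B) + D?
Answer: 483607/34845 ≈ 13.879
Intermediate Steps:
D = 13 (D = 12 + 1 = 13)
x(M, B) = 13 + B + M (x(M, B) = (M + B) + 13 = (B + M) + 13 = 13 + B + M)
F = -1515 (F = -1568 + 53 = -1515)
-22739/F + x(221, -104)/Z(157, -115) = -22739/(-1515) + (13 - 104 + 221)/(-115) = -22739*(-1/1515) + 130*(-1/115) = 22739/1515 - 26/23 = 483607/34845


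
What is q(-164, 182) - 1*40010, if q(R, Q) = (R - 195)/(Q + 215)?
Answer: -15884329/397 ≈ -40011.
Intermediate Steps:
q(R, Q) = (-195 + R)/(215 + Q)
q(-164, 182) - 1*40010 = (-195 - 164)/(215 + 182) - 1*40010 = -359/397 - 40010 = -15884329/397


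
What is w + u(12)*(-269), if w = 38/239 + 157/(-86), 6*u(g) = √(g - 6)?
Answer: -34255/20554 - 269*√6/6 ≈ -111.49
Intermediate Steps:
u(g) = √(-6 + g)/6 (u(g) = √(g - 6)/6 = √(-6 + g)/6)
w = -34255/20554 (w = 38*(1/239) + 157*(-1/86) = 38/239 - 157/86 = -34255/20554 ≈ -1.6666)
w + u(12)*(-269) = -34255/20554 + (√(-6 + 12)/6)*(-269) = -34255/20554 + (√6/6)*(-269) = -34255/20554 - 269*√6/6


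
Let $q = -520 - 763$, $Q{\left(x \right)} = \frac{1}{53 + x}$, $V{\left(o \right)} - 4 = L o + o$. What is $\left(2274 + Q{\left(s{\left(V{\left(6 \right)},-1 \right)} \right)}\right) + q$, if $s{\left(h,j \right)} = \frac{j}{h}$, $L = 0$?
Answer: $\frac{524249}{529} \approx 991.02$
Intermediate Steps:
$V{\left(o \right)} = 4 + o$ ($V{\left(o \right)} = 4 + \left(0 o + o\right) = 4 + \left(0 + o\right) = 4 + o$)
$q = -1283$ ($q = -520 - 763 = -1283$)
$\left(2274 + Q{\left(s{\left(V{\left(6 \right)},-1 \right)} \right)}\right) + q = \left(2274 + \frac{1}{53 - \frac{1}{4 + 6}}\right) - 1283 = \left(2274 + \frac{1}{53 - \frac{1}{10}}\right) - 1283 = \left(2274 + \frac{1}{\frac{529}{10}}\right) - 1283 = \left(2274 + \frac{10}{529}\right) - 1283 = \frac{1202956}{529} - 1283 = \frac{524249}{529}$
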